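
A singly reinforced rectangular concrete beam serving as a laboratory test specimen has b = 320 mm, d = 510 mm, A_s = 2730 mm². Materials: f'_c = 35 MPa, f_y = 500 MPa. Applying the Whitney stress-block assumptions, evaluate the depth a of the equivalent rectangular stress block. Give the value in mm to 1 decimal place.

a ≈ 143.4 mm

T = A_s f_y = 2730 × 500 = 1365000 N = 1365 kN.
Setting C = 0.85 f'_c a b equal to T: a = 1365000/(0.85 × 35 × 320) = 143.4 mm.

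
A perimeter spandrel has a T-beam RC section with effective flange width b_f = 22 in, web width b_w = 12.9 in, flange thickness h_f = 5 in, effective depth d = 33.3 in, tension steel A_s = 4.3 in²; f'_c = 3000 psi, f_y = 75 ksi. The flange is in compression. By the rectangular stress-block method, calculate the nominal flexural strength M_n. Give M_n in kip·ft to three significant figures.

M_n ≈ 817 kip·ft

Tension: T = A_s f_y = 4.3 × 75 = 322.5 kips.
Try a within the flange: a = T/(0.85 f'_c b_f) = 322.5/(0.85 × 3 × 22) = 5.749 in.
a = 5.749 > h_f = 5 in: the block extends into the web. Split into flange-overhang and web parts.
C_f = 0.85 f'_c (b_f − b_w) h_f = 0.85 × 3 × (22 − 12.9) × 5 = 116.0 kips.
Remaining web compression depth: a_w = (T − C_f)/(0.85 f'_c b_w) = (322.5 − 116.0)/(0.85 × 3 × 12.9) = 6.278 in.
M_n = C_f(d − h_f/2) + (T − C_f)(d − a_w/2) = 116.0 × (33.3 − 2.5) + 206.5 × (33.3 − 3.139) = 3572.8 + 6228.2 = 9801.0 kip·in.
M_n = 9801.0/12 = 816.75 kip·ft.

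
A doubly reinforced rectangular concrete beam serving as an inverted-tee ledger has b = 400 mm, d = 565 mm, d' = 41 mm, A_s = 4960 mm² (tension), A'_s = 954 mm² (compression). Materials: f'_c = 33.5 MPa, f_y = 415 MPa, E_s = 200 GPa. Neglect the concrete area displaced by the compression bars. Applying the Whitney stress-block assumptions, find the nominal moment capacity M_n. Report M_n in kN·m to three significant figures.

M_n ≈ 1030 kN·m

Assume both tension and compression steel yield.
Net tension couple steel: A_s − A'_s = 4006 mm².
a = (A_s − A'_s) f_y / (0.85 f'_c b) = 1662490/(0.85 × 33.5 × 400) = 145.96 mm.
c = a/β₁ = 145.96/0.811 = 179.98 mm; ε'_s = 0.003(c − d')/c = 0.0023 ≥ f_y/E_s = 0.0021, so compression steel does yield.
M_n = (A_s − A'_s) f_y (d − a/2) + A'_s f_y (d − d') = [1662490 × (565 − 72.98) + 395910 × (565 − 41)] × 10⁻⁶ = 817.98 + 207.46 = 1025.44 kN·m.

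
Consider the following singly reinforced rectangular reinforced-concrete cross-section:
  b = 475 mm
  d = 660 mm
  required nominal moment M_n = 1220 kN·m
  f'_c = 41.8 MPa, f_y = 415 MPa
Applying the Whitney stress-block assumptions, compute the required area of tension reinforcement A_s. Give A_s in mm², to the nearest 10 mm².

A_s ≈ 4900 mm²

With M_n = 0.85 f'_c a b (d − a/2), solve the quadratic for a:
a = d − √(d² − 2M_n/(0.85 f'_c b)) = 660 − √(660² − 2 × 1220×10⁶/(0.85 × 41.8 × 475)) = 120.54 mm.
A_s = 0.85 f'_c a b / f_y = 0.85 × 41.8 × 120.54 × 475 / 415 = 4902.0 mm².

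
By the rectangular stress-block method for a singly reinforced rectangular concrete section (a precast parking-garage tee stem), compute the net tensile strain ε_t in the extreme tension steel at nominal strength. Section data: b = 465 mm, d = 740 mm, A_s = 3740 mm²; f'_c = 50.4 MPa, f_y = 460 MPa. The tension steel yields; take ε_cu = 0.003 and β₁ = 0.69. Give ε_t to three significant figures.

a = A_s f_y/(0.85 f'_c b) = 86.36 mm.
β₁ = 0.69, so c = a/β₁ = 86.36/0.69 = 125.16 mm.
From the linear strain diagram with ε_cu = 0.003: ε_t = 0.003 (d − c)/c = 0.003 × (740 − 125.16)/125.16 = 0.0147.
Since ε_t ≥ 0.005, the section is tension-controlled.

ε_t ≈ 0.0147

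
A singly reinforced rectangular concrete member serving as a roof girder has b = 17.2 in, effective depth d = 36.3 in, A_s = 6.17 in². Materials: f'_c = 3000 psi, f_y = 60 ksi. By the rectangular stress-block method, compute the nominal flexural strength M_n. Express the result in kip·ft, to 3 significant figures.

T = A_s f_y = 6.17 × 60 = 370.2 kips.
a = T/(0.85 f'_c b) = 370.2/(0.85 × 3 × 17.2) = 8.440 in.
M_n = T(d − a/2) = 370.2 × (36.3 − 4.22) = 11876.0 kip·in = 11876.0/12 = 989.67 kip·ft.

M_n ≈ 990 kip·ft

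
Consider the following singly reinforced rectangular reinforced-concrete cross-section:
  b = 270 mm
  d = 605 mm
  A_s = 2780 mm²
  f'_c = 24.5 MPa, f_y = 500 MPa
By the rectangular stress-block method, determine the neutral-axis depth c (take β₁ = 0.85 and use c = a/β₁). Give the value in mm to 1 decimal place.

T = A_s f_y = 2780 × 500 = 1390000 N = 1390 kN.
Setting C = 0.85 f'_c a b equal to T: a = 1390000/(0.85 × 24.5 × 270) = 247.210 mm.
With β₁ = 0.85, c = a/β₁ = 247.210/0.85 = 290.8 mm.

c ≈ 290.8 mm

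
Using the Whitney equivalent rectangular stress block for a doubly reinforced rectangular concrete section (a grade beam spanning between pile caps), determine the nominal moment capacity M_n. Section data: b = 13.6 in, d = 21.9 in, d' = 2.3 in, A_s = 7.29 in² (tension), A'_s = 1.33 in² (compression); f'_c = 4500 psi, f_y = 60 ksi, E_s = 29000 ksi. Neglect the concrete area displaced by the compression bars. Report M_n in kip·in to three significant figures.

Assume both steels yield.
a = (A_s − A'_s) f_y/(0.85 f'_c b) = (7.29 − 1.33) × 60/(0.85 × 4.5 × 13.6) = 6.874 in.
c = a/β₁ = 6.874/0.825 = 8.332 in; ε'_s = 0.003(c − d')/c = 0.0022 ≥ ε_y = 0.0021, so the compression steel yields.
M_n = (A_s − A'_s) f_y (d − a/2) + A'_s f_y (d − d') = 357.6 × (21.9 − 3.437) + 79.8 × (21.9 − 2.3) = 6602.4 + 1564.1 = 8166.5 kip·in.

M_n ≈ 8170 kip·in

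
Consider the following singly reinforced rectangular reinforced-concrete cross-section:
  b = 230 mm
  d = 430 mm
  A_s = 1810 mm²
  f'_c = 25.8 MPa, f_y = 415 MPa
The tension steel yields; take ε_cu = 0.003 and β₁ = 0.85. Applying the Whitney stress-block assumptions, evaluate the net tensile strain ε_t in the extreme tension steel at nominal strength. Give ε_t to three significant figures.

ε_t ≈ 0.00436

a = A_s f_y/(0.85 f'_c b) = 148.92 mm.
β₁ = 0.85, so c = a/β₁ = 148.92/0.85 = 175.20 mm.
From the linear strain diagram with ε_cu = 0.003: ε_t = 0.003 (d − c)/c = 0.003 × (430 − 175.20)/175.20 = 0.00436.
ε_t is between 0.004 and 0.005 — transition zone.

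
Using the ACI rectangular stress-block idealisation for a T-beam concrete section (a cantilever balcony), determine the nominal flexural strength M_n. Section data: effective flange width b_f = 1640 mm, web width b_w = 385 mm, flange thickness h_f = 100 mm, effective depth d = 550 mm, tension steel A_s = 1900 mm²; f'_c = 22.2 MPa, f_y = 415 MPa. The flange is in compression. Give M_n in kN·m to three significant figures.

Tension: T = A_s f_y = 1900 × 415 = 788500 N.
Try a within the flange: a = T/(0.85 f'_c b_f) = 788500/(0.85 × 22.2 × 1640) = 25.48 mm.
Since a = 25.48 ≤ h_f = 100 mm, the stress block lies entirely in the flange; analyse as a rectangular beam of width b_f.
M_n = T(d − a/2) = 788500 × (550 − 12.74) = 423.63 × 10⁶ N·mm.
M_n = 423.63 kN·m.

M_n ≈ 424 kN·m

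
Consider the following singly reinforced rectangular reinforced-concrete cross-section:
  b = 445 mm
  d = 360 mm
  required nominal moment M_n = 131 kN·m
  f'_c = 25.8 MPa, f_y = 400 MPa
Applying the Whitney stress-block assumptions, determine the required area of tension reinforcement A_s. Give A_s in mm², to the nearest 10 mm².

A_s ≈ 960 mm²

With M_n = 0.85 f'_c a b (d − a/2), solve the quadratic for a:
a = d − √(d² − 2M_n/(0.85 f'_c b)) = 360 − √(360² − 2 × 131×10⁶/(0.85 × 25.8 × 445)) = 39.45 mm.
A_s = 0.85 f'_c a b / f_y = 0.85 × 25.8 × 39.45 × 445 / 400 = 962.5 mm².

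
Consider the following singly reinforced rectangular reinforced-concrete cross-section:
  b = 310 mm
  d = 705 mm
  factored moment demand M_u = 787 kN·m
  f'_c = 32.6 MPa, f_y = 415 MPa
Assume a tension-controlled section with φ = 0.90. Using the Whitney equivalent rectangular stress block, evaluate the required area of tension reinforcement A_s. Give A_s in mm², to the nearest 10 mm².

A_s ≈ 3380 mm²

M_n = M_u/φ = 787/0.90 = 874.444 kN·m.
With M_n = 0.85 f'_c a b (d − a/2), solve the quadratic for a:
a = d − √(d² − 2M_n/(0.85 f'_c b)) = 705 − √(705² − 2 × 874.444×10⁶/(0.85 × 32.6 × 310)) = 163.31 mm.
A_s = 0.85 f'_c a b / f_y = 0.85 × 32.6 × 163.31 × 310 / 415 = 3380.4 mm².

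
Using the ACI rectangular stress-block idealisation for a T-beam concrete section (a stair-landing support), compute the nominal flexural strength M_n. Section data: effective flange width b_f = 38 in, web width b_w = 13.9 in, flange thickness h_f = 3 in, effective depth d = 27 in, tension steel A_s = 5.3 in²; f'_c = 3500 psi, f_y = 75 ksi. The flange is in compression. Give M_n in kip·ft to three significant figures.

Tension: T = A_s f_y = 5.3 × 75 = 397.5 kips.
Try a within the flange: a = T/(0.85 f'_c b_f) = 397.5/(0.85 × 3.5 × 38) = 3.516 in.
a = 3.516 > h_f = 3 in: the block extends into the web. Split into flange-overhang and web parts.
C_f = 0.85 f'_c (b_f − b_w) h_f = 0.85 × 3.5 × (38 − 13.9) × 3 = 215.1 kips.
Remaining web compression depth: a_w = (T − C_f)/(0.85 f'_c b_w) = (397.5 − 215.1)/(0.85 × 3.5 × 13.9) = 4.411 in.
M_n = C_f(d − h_f/2) + (T − C_f)(d − a_w/2) = 215.1 × (27 − 1.5) + 182.4 × (27 − 2.2055) = 5485.1 + 4522.5 = 10007.6 kip·in.
M_n = 10007.6/12 = 833.97 kip·ft.

M_n ≈ 834 kip·ft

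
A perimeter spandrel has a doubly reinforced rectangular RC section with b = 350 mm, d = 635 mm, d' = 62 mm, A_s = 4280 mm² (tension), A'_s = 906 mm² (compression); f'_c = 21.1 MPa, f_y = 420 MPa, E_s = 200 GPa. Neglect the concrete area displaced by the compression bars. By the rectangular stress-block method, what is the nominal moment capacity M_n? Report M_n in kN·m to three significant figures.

M_n ≈ 958 kN·m

Assume both tension and compression steel yield.
Net tension couple steel: A_s − A'_s = 3374 mm².
a = (A_s − A'_s) f_y / (0.85 f'_c b) = 1417080/(0.85 × 21.1 × 350) = 225.75 mm.
c = a/β₁ = 225.75/0.85 = 265.59 mm; ε'_s = 0.003(c − d')/c = 0.0023 ≥ f_y/E_s = 0.0021, so compression steel does yield.
M_n = (A_s − A'_s) f_y (d − a/2) + A'_s f_y (d − d') = [1417080 × (635 − 112.875) + 380520 × (635 − 62)] × 10⁻⁶ = 739.89 + 218.04 = 957.93 kN·m.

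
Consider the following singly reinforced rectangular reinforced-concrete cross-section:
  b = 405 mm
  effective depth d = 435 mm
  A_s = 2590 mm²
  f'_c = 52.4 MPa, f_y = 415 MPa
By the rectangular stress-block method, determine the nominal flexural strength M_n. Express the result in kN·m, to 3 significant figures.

T = A_s f_y = 2590 × 415 = 1074850 N = 1074.85 kN.
From C = T: a = T/(0.85 f'_c b) = 1074850/(0.85 × 52.4 × 405) = 59.59 mm.
M_n = T(d − a/2) = 1074.85 kN × (435 − 29.795) mm = 435.53 kN·m.

M_n ≈ 436 kN·m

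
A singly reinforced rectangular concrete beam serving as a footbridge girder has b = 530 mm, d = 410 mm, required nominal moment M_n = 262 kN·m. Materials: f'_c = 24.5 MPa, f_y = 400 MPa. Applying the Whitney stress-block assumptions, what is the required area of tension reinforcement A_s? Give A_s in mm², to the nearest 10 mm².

A_s ≈ 1730 mm²

With M_n = 0.85 f'_c a b (d − a/2), solve the quadratic for a:
a = d − √(d² − 2M_n/(0.85 f'_c b)) = 410 − √(410² − 2 × 262×10⁶/(0.85 × 24.5 × 530)) = 62.69 mm.
A_s = 0.85 f'_c a b / f_y = 0.85 × 24.5 × 62.69 × 530 / 400 = 1729.8 mm².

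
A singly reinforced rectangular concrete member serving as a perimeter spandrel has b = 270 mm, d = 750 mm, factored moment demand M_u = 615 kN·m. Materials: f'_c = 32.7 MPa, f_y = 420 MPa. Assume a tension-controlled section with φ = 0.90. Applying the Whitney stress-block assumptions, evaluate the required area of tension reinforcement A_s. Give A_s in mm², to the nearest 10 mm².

M_n = M_u/φ = 615/0.90 = 683.333 kN·m.
With M_n = 0.85 f'_c a b (d − a/2), solve the quadratic for a:
a = d − √(d² − 2M_n/(0.85 f'_c b)) = 750 − √(750² − 2 × 683.333×10⁶/(0.85 × 32.7 × 270)) = 133.24 mm.
A_s = 0.85 f'_c a b / f_y = 0.85 × 32.7 × 133.24 × 270 / 420 = 2380.8 mm².

A_s ≈ 2380 mm²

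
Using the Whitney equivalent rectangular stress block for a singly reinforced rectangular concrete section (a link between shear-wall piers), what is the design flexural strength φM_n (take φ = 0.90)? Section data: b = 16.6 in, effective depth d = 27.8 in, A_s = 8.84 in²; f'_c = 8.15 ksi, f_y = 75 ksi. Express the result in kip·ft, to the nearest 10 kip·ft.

T = A_s f_y = 8.84 × 75 = 663 kips.
a = T/(0.85 f'_c b) = 663/(0.85 × 8.15 × 16.6) = 5.765 in.
M_n = T(d − a/2) = 663 × (27.8 − 2.8825) = 16520.3 kip·in = 16520.3/12 = 1376.69 kip·ft.
φM_n = 0.90 × 1376.69 = 1239.02 kip·ft.

φM_n ≈ 1240 kip·ft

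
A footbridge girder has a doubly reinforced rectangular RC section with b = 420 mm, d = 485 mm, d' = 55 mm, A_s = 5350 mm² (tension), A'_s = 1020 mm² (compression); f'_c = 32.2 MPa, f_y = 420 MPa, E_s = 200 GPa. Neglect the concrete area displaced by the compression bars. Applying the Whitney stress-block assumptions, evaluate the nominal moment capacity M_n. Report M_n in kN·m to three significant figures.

M_n ≈ 922 kN·m

Assume both tension and compression steel yield.
Net tension couple steel: A_s − A'_s = 4330 mm².
a = (A_s − A'_s) f_y / (0.85 f'_c b) = 1818600/(0.85 × 32.2 × 420) = 158.20 mm.
c = a/β₁ = 158.20/0.82 = 192.93 mm; ε'_s = 0.003(c − d')/c = 0.0021 ≥ f_y/E_s = 0.0021, so compression steel does yield.
M_n = (A_s − A'_s) f_y (d − a/2) + A'_s f_y (d − d') = [1818600 × (485 − 79.1) + 428400 × (485 − 55)] × 10⁻⁶ = 738.17 + 184.21 = 922.38 kN·m.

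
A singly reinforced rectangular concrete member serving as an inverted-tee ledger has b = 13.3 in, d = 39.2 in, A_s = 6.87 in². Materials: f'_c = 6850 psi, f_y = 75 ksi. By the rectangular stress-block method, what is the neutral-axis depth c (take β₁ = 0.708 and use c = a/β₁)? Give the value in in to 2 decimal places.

c ≈ 9.40 in

T = A_s f_y = 6.87 × 75 = 515.25 kips.
a = T/(0.85 f'_c b) = 515.25/(0.85 × 6.85 × 13.3) = 6.6536 in.
With β₁ = 0.708, c = a/β₁ = 6.6536/0.708 = 9.40 in.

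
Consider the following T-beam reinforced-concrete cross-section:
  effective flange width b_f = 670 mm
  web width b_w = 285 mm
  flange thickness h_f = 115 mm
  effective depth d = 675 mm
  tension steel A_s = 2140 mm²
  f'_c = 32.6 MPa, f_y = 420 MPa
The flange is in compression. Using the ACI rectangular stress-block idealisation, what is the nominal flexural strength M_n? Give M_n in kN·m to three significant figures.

Tension: T = A_s f_y = 2140 × 420 = 898800 N.
Try a within the flange: a = T/(0.85 f'_c b_f) = 898800/(0.85 × 32.6 × 670) = 48.41 mm.
Since a = 48.41 ≤ h_f = 115 mm, the stress block lies entirely in the flange; analyse as a rectangular beam of width b_f.
M_n = T(d − a/2) = 898800 × (675 − 24.205) = 584.93 × 10⁶ N·mm.
M_n = 584.93 kN·m.

M_n ≈ 585 kN·m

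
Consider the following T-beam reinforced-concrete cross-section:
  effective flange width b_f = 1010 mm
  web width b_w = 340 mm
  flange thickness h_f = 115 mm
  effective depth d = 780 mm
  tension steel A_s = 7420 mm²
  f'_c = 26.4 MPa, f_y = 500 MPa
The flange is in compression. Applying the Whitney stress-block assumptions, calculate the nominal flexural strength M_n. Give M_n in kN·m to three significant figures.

M_n ≈ 2540 kN·m

Tension: T = A_s f_y = 7420 × 500 = 3710000 N.
Try a within the flange: a = T/(0.85 f'_c b_f) = 3710000/(0.85 × 26.4 × 1010) = 163.69 mm.
a = 163.69 > h_f = 115 mm: the block extends into the web. Split into flange-overhang and web parts.
C_f = 0.85 f'_c (b_f − b_w) h_f = 0.85 × 26.4 × (1010 − 340) × 115 = 1729002 N.
Remaining web compression depth: a_w = (T − C_f)/(0.85 f'_c b_w) = (3710000 − 1729002)/(0.85 × 26.4 × 340) = 259.65 mm.
M_n = C_f(d − h_f/2) + (T − C_f)(d − a_w/2) = 1729002 × (780 − 57.5) + 1980998 × (780 − 129.825) = 1249.20 + 1288.00 = 2537.20 × 10⁶ N·mm.
M_n = 2537.20 kN·m.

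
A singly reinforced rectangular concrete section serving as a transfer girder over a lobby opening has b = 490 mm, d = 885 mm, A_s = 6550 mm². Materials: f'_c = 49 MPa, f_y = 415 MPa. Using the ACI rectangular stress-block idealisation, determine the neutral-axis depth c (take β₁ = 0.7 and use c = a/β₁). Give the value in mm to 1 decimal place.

T = A_s f_y = 6550 × 415 = 2718250 N = 2718.25 kN.
Setting C = 0.85 f'_c a b equal to T: a = 2718250/(0.85 × 49 × 490) = 133.192 mm.
With β₁ = 0.7, c = a/β₁ = 133.192/0.7 = 190.3 mm.

c ≈ 190.3 mm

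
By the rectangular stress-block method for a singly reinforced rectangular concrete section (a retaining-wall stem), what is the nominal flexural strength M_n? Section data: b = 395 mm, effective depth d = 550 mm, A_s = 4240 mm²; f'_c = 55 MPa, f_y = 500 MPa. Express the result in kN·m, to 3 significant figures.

T = A_s f_y = 4240 × 500 = 2120000 N = 2120 kN.
From C = T: a = T/(0.85 f'_c b) = 2120000/(0.85 × 55 × 395) = 114.80 mm.
M_n = T(d − a/2) = 2120 kN × (550 − 57.4) mm = 1044.31 kN·m.

M_n ≈ 1040 kN·m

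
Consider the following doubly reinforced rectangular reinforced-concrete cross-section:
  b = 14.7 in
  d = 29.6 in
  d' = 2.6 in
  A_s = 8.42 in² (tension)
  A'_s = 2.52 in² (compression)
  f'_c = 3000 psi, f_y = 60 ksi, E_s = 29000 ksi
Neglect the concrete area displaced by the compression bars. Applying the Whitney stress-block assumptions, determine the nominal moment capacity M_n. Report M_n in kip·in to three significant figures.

M_n ≈ 12900 kip·in

Assume both steels yield.
a = (A_s − A'_s) f_y/(0.85 f'_c b) = (8.42 − 2.52) × 60/(0.85 × 3 × 14.7) = 9.444 in.
c = a/β₁ = 9.444/0.85 = 11.111 in; ε'_s = 0.003(c − d')/c = 0.0023 ≥ ε_y = 0.0021, so the compression steel yields.
M_n = (A_s − A'_s) f_y (d − a/2) + A'_s f_y (d − d') = 354 × (29.6 − 4.722) + 151.2 × (29.6 − 2.6) = 8806.8 + 4082.4 = 12889.2 kip·in.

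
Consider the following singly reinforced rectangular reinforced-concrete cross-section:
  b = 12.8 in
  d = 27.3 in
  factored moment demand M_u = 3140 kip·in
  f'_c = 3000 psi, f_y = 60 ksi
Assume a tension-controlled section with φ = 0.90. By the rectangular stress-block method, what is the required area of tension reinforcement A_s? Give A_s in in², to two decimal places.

A_s ≈ 2.31 in²

M_n = M_u/φ = 3140/0.90 = 3488.89 kip·in.
From M_n = 0.85 f'_c a b (d − a/2):
a = d − √(d² − 2M_n/(0.85 f'_c b)) = 27.3 − √(27.3² − 2 × 3488.89/(0.85 × 3 × 12.8)) = 4.245 in.
A_s = 0.85 f'_c a b / f_y = 0.85 × 3 × 4.245 × 12.8 / 60 = 2.309 in².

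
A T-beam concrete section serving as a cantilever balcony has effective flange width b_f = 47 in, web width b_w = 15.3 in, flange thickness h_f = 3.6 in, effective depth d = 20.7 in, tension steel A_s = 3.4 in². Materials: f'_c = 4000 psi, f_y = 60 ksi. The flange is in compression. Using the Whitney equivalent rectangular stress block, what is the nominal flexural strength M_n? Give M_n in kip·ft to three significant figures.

M_n ≈ 341 kip·ft

Tension: T = A_s f_y = 3.4 × 60 = 204 kips.
Try a within the flange: a = T/(0.85 f'_c b_f) = 204/(0.85 × 4 × 47) = 1.277 in.
Since a = 1.277 ≤ h_f = 3.6 in, the stress block lies entirely in the flange; analyse as a rectangular beam of width b_f.
M_n = T(d − a/2) = 204 × (20.7 − 0.6385) = 4092.5 kip·in.
M_n = 4092.5/12 = 341.04 kip·ft.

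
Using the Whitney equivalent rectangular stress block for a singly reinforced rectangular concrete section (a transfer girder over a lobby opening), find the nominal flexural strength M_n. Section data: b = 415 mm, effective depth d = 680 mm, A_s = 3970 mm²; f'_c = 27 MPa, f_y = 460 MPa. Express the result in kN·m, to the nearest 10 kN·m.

T = A_s f_y = 3970 × 460 = 1826200 N = 1826.2 kN.
From C = T: a = T/(0.85 f'_c b) = 1826200/(0.85 × 27 × 415) = 191.74 mm.
M_n = T(d − a/2) = 1826.2 kN × (680 − 95.87) mm = 1066.74 kN·m.

M_n ≈ 1070 kN·m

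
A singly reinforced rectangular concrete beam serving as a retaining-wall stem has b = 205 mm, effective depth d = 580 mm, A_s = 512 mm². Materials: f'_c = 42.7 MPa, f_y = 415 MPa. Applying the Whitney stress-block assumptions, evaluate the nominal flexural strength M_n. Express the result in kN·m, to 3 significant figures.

T = A_s f_y = 512 × 415 = 212480 N = 212.48 kN.
From C = T: a = T/(0.85 f'_c b) = 212480/(0.85 × 42.7 × 205) = 28.56 mm.
M_n = T(d − a/2) = 212.48 kN × (580 − 14.28) mm = 120.20 kN·m.

M_n ≈ 120 kN·m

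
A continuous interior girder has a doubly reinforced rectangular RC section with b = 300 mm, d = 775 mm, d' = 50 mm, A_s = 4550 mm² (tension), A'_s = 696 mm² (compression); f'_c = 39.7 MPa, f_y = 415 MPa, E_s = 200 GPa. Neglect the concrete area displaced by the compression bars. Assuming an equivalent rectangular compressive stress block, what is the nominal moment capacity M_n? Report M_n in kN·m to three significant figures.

Assume both tension and compression steel yield.
Net tension couple steel: A_s − A'_s = 3854 mm².
a = (A_s − A'_s) f_y / (0.85 f'_c b) = 1599410/(0.85 × 39.7 × 300) = 157.99 mm.
c = a/β₁ = 157.99/0.766 = 206.25 mm; ε'_s = 0.003(c − d')/c = 0.0023 ≥ f_y/E_s = 0.0021, so compression steel does yield.
M_n = (A_s − A'_s) f_y (d − a/2) + A'_s f_y (d − d') = [1599410 × (775 − 78.995) + 288840 × (775 − 50)] × 10⁻⁶ = 1113.20 + 209.41 = 1322.61 kN·m.

M_n ≈ 1320 kN·m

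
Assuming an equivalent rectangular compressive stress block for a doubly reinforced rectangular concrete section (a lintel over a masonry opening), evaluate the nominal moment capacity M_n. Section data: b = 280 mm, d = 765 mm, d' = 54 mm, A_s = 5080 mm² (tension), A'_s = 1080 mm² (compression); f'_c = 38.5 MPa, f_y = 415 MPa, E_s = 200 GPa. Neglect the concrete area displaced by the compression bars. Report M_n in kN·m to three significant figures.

M_n ≈ 1440 kN·m

Assume both tension and compression steel yield.
Net tension couple steel: A_s − A'_s = 4000 mm².
a = (A_s − A'_s) f_y / (0.85 f'_c b) = 1660000/(0.85 × 38.5 × 280) = 181.16 mm.
c = a/β₁ = 181.16/0.775 = 233.75 mm; ε'_s = 0.003(c − d')/c = 0.0023 ≥ f_y/E_s = 0.0021, so compression steel does yield.
M_n = (A_s − A'_s) f_y (d − a/2) + A'_s f_y (d − d') = [1660000 × (765 − 90.58) + 448200 × (765 − 54)] × 10⁻⁶ = 1119.54 + 318.67 = 1438.21 kN·m.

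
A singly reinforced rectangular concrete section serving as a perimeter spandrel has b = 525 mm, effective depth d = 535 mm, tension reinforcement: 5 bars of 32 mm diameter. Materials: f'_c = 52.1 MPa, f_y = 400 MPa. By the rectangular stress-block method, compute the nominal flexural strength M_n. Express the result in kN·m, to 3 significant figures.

A_s = 5 × 804 = 4020 mm².
T = A_s f_y = 4020 × 400 = 1608000 N = 1608 kN.
From C = T: a = T/(0.85 f'_c b) = 1608000/(0.85 × 52.1 × 525) = 69.16 mm.
M_n = T(d − a/2) = 1608 kN × (535 − 34.58) mm = 804.68 kN·m.

M_n ≈ 805 kN·m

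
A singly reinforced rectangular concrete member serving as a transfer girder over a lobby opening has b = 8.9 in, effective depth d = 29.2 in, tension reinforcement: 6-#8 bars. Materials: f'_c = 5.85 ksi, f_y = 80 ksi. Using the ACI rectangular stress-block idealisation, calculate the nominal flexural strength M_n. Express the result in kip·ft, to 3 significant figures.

M_n ≈ 787 kip·ft

A_s = 6 × 0.79 = 4.74 in².
T = A_s f_y = 4.74 × 80 = 379.2 kips.
a = T/(0.85 f'_c b) = 379.2/(0.85 × 5.85 × 8.9) = 8.568 in.
M_n = T(d − a/2) = 379.2 × (29.2 − 4.284) = 9448.1 kip·in = 9448.1/12 = 787.34 kip·ft.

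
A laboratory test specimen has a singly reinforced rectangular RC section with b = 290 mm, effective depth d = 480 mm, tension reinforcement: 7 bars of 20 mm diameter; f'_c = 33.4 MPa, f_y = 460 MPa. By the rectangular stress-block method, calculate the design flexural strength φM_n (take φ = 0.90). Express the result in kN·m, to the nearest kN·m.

φM_n ≈ 381 kN·m

A_s = 7 × 314 = 2198 mm².
T = A_s f_y = 2198 × 460 = 1011080 N = 1011.08 kN.
From C = T: a = T/(0.85 f'_c b) = 1011080/(0.85 × 33.4 × 290) = 122.81 mm.
M_n = T(d − a/2) = 1011.08 kN × (480 − 61.405) mm = 423.23 kN·m.
φM_n = 0.90 × 423.23 = 380.91 kN·m.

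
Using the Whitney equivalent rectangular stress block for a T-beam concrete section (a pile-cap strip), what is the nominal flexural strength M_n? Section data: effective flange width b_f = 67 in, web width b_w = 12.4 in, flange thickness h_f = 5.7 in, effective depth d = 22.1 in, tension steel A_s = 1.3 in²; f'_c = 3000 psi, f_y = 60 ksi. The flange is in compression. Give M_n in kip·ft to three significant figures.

M_n ≈ 142 kip·ft

Tension: T = A_s f_y = 1.3 × 60 = 78 kips.
Try a within the flange: a = T/(0.85 f'_c b_f) = 78/(0.85 × 3 × 67) = 0.457 in.
Since a = 0.457 ≤ h_f = 5.7 in, the stress block lies entirely in the flange; analyse as a rectangular beam of width b_f.
M_n = T(d − a/2) = 78 × (22.1 − 0.2285) = 1706.0 kip·in.
M_n = 1706.0/12 = 142.17 kip·ft.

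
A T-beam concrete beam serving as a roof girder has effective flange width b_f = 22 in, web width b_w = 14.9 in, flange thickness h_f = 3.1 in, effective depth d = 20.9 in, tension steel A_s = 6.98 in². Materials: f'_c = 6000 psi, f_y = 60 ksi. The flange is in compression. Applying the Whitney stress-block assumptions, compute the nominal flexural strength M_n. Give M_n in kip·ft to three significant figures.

M_n ≈ 663 kip·ft

Tension: T = A_s f_y = 6.98 × 60 = 418.8 kips.
Try a within the flange: a = T/(0.85 f'_c b_f) = 418.8/(0.85 × 6 × 22) = 3.733 in.
a = 3.733 > h_f = 3.1 in: the block extends into the web. Split into flange-overhang and web parts.
C_f = 0.85 f'_c (b_f − b_w) h_f = 0.85 × 6 × (22 − 14.9) × 3.1 = 112.3 kips.
Remaining web compression depth: a_w = (T − C_f)/(0.85 f'_c b_w) = (418.8 − 112.3)/(0.85 × 6 × 14.9) = 4.033 in.
M_n = C_f(d − h_f/2) + (T − C_f)(d − a_w/2) = 112.3 × (20.9 − 1.55) + 306.5 × (20.9 − 2.0165) = 2173.0 + 5787.8 = 7960.8 kip·in.
M_n = 7960.8/12 = 663.40 kip·ft.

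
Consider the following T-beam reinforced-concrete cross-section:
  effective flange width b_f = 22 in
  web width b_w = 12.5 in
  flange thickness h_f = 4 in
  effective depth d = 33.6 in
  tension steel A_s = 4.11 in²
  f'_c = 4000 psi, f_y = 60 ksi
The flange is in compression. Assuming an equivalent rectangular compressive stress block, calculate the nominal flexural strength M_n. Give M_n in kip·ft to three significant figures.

M_n ≈ 657 kip·ft

Tension: T = A_s f_y = 4.11 × 60 = 246.6 kips.
Try a within the flange: a = T/(0.85 f'_c b_f) = 246.6/(0.85 × 4 × 22) = 3.297 in.
Since a = 3.297 ≤ h_f = 4 in, the stress block lies entirely in the flange; analyse as a rectangular beam of width b_f.
M_n = T(d − a/2) = 246.6 × (33.6 − 1.6485) = 7879.2 kip·in.
M_n = 7879.2/12 = 656.60 kip·ft.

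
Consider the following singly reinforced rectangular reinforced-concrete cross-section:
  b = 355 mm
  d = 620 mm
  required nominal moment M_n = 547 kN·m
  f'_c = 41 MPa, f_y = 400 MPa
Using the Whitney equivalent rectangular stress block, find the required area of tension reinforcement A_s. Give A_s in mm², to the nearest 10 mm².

With M_n = 0.85 f'_c a b (d − a/2), solve the quadratic for a:
a = d − √(d² − 2M_n/(0.85 f'_c b)) = 620 − √(620² − 2 × 547×10⁶/(0.85 × 41 × 355)) = 75.97 mm.
A_s = 0.85 f'_c a b / f_y = 0.85 × 41 × 75.97 × 355 / 400 = 2349.7 mm².

A_s ≈ 2350 mm²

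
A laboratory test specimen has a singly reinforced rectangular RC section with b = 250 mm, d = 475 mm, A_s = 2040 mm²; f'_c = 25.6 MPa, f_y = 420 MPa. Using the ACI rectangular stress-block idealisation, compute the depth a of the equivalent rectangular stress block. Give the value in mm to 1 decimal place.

T = A_s f_y = 2040 × 420 = 856800 N = 856.8 kN.
Setting C = 0.85 f'_c a b equal to T: a = 856800/(0.85 × 25.6 × 250) = 157.5 mm.

a ≈ 157.5 mm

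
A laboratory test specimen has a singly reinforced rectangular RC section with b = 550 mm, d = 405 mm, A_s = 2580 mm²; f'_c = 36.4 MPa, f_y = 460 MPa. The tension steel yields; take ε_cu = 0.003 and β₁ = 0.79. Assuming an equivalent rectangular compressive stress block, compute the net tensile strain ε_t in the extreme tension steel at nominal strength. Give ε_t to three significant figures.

ε_t ≈ 0.0108

a = A_s f_y/(0.85 f'_c b) = 69.74 mm.
β₁ = 0.79, so c = a/β₁ = 69.74/0.79 = 88.28 mm.
From the linear strain diagram with ε_cu = 0.003: ε_t = 0.003 (d − c)/c = 0.003 × (405 − 88.28)/88.28 = 0.0108.
Since ε_t ≥ 0.005, the section is tension-controlled.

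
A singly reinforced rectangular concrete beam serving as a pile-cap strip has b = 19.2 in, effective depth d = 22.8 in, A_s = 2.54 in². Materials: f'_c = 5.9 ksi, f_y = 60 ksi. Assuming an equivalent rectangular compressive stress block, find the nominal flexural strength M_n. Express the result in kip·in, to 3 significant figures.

M_n ≈ 3350 kip·in

T = A_s f_y = 2.54 × 60 = 152.4 kips.
a = T/(0.85 f'_c b) = 152.4/(0.85 × 5.9 × 19.2) = 1.583 in.
M_n = T(d − a/2) = 152.4 × (22.8 − 0.7915) = 3354.1 kip·in.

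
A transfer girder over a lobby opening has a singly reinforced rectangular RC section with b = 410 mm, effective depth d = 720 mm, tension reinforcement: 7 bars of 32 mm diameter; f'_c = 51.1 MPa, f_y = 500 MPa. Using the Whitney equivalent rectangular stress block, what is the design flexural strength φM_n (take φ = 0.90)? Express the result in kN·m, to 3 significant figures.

A_s = 7 × 804 = 5628 mm².
T = A_s f_y = 5628 × 500 = 2814000 N = 2814 kN.
From C = T: a = T/(0.85 f'_c b) = 2814000/(0.85 × 51.1 × 410) = 158.02 mm.
M_n = T(d − a/2) = 2814 kN × (720 − 79.01) mm = 1803.75 kN·m.
φM_n = 0.90 × 1803.75 = 1623.38 kN·m.

φM_n ≈ 1620 kN·m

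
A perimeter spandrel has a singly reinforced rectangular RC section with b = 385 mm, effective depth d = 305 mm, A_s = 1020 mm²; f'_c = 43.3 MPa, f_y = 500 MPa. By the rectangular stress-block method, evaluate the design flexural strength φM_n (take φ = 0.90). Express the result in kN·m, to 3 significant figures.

φM_n ≈ 132 kN·m

T = A_s f_y = 1020 × 500 = 510000 N = 510 kN.
From C = T: a = T/(0.85 f'_c b) = 510000/(0.85 × 43.3 × 385) = 35.99 mm.
M_n = T(d − a/2) = 510 kN × (305 − 17.995) mm = 146.37 kN·m.
φM_n = 0.90 × 146.37 = 131.73 kN·m.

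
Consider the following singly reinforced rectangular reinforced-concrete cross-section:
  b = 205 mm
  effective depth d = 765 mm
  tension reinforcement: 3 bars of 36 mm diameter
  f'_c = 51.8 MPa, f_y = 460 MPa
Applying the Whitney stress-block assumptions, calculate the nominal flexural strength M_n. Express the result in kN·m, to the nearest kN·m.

M_n ≈ 965 kN·m

A_s = 3 × 1018 = 3054 mm².
T = A_s f_y = 3054 × 460 = 1404840 N = 1404.84 kN.
From C = T: a = T/(0.85 f'_c b) = 1404840/(0.85 × 51.8 × 205) = 155.64 mm.
M_n = T(d − a/2) = 1404.84 kN × (765 − 77.82) mm = 965.38 kN·m.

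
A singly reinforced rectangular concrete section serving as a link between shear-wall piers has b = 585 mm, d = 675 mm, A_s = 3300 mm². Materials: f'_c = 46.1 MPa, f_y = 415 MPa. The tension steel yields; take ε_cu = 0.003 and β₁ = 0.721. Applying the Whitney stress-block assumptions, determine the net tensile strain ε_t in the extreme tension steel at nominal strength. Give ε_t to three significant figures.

ε_t ≈ 0.0214

a = A_s f_y/(0.85 f'_c b) = 59.74 mm.
β₁ = 0.721, so c = a/β₁ = 59.74/0.721 = 82.86 mm.
From the linear strain diagram with ε_cu = 0.003: ε_t = 0.003 (d − c)/c = 0.003 × (675 − 82.86)/82.86 = 0.0214.
Since ε_t ≥ 0.005, the section is tension-controlled.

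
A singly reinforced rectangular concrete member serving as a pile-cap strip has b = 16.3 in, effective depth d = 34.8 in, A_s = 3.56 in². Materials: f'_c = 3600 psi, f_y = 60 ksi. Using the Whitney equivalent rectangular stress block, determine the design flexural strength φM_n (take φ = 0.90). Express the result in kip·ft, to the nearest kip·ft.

φM_n ≈ 523 kip·ft

T = A_s f_y = 3.56 × 60 = 213.6 kips.
a = T/(0.85 f'_c b) = 213.6/(0.85 × 3.6 × 16.3) = 4.282 in.
M_n = T(d − a/2) = 213.6 × (34.8 − 2.141) = 6976.0 kip·in = 6976.0/12 = 581.33 kip·ft.
φM_n = 0.90 × 581.33 = 523.20 kip·ft.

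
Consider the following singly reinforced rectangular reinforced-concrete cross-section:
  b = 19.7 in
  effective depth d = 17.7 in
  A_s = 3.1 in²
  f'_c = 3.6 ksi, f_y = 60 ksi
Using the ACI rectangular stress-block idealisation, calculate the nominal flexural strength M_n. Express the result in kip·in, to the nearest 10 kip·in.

M_n ≈ 3010 kip·in

T = A_s f_y = 3.1 × 60 = 186 kips.
a = T/(0.85 f'_c b) = 186/(0.85 × 3.6 × 19.7) = 3.085 in.
M_n = T(d − a/2) = 186 × (17.7 − 1.5425) = 3005.3 kip·in.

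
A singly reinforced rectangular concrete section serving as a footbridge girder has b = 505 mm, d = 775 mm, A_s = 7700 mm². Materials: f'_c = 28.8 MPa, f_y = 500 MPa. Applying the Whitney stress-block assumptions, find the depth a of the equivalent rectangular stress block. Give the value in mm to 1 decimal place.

a ≈ 311.4 mm

T = A_s f_y = 7700 × 500 = 3850000 N = 3850 kN.
Setting C = 0.85 f'_c a b equal to T: a = 3850000/(0.85 × 28.8 × 505) = 311.4 mm.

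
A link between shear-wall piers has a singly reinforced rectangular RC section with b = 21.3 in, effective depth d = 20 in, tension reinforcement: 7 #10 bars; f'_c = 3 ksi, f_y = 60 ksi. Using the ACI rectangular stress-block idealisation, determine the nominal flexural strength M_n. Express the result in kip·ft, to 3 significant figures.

A_s = 7 × 1.27 = 8.89 in².
T = A_s f_y = 8.89 × 60 = 533.4 kips.
a = T/(0.85 f'_c b) = 533.4/(0.85 × 3 × 21.3) = 9.820 in.
M_n = T(d − a/2) = 533.4 × (20 − 4.91) = 8049.0 kip·in = 8049.0/12 = 670.75 kip·ft.

M_n ≈ 671 kip·ft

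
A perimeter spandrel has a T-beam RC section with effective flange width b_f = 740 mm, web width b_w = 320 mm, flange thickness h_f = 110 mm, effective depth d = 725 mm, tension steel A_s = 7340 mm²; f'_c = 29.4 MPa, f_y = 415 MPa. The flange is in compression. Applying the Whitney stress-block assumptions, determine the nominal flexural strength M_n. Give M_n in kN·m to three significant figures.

M_n ≈ 1920 kN·m

Tension: T = A_s f_y = 7340 × 415 = 3046100 N.
Try a within the flange: a = T/(0.85 f'_c b_f) = 3046100/(0.85 × 29.4 × 740) = 164.72 mm.
a = 164.72 > h_f = 110 mm: the block extends into the web. Split into flange-overhang and web parts.
C_f = 0.85 f'_c (b_f − b_w) h_f = 0.85 × 29.4 × (740 − 320) × 110 = 1154538 N.
Remaining web compression depth: a_w = (T − C_f)/(0.85 f'_c b_w) = (3046100 − 1154538)/(0.85 × 29.4 × 320) = 236.54 mm.
M_n = C_f(d − h_f/2) + (T − C_f)(d − a_w/2) = 1154538 × (725 − 55) + 1891562 × (725 − 118.27) = 773.54 + 1147.67 = 1921.21 × 10⁶ N·mm.
M_n = 1921.21 kN·m.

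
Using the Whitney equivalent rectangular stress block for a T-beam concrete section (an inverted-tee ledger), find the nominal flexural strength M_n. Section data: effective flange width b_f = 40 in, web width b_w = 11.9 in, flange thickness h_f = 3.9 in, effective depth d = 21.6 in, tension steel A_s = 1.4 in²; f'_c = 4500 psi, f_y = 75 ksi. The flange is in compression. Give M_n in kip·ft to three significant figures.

M_n ≈ 186 kip·ft

Tension: T = A_s f_y = 1.4 × 75 = 105 kips.
Try a within the flange: a = T/(0.85 f'_c b_f) = 105/(0.85 × 4.5 × 40) = 0.686 in.
Since a = 0.686 ≤ h_f = 3.9 in, the stress block lies entirely in the flange; analyse as a rectangular beam of width b_f.
M_n = T(d − a/2) = 105 × (21.6 − 0.343) = 2232.0 kip·in.
M_n = 2232.0/12 = 186.00 kip·ft.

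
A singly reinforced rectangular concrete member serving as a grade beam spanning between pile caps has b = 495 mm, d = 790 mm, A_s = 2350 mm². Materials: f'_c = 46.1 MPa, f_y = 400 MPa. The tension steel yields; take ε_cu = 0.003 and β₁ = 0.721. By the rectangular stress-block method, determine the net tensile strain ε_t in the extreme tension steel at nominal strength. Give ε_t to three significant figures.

a = A_s f_y/(0.85 f'_c b) = 48.46 mm.
β₁ = 0.721, so c = a/β₁ = 48.46/0.721 = 67.21 mm.
From the linear strain diagram with ε_cu = 0.003: ε_t = 0.003 (d − c)/c = 0.003 × (790 − 67.21)/67.21 = 0.0323.
Since ε_t ≥ 0.005, the section is tension-controlled.

ε_t ≈ 0.0323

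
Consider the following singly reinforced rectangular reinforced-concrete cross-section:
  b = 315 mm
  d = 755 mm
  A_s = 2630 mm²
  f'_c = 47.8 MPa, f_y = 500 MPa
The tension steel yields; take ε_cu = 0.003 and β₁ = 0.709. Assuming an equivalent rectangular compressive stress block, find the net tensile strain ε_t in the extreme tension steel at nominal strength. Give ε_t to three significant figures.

a = A_s f_y/(0.85 f'_c b) = 102.75 mm.
β₁ = 0.709, so c = a/β₁ = 102.75/0.709 = 144.92 mm.
From the linear strain diagram with ε_cu = 0.003: ε_t = 0.003 (d − c)/c = 0.003 × (755 − 144.92)/144.92 = 0.0126.
Since ε_t ≥ 0.005, the section is tension-controlled.

ε_t ≈ 0.0126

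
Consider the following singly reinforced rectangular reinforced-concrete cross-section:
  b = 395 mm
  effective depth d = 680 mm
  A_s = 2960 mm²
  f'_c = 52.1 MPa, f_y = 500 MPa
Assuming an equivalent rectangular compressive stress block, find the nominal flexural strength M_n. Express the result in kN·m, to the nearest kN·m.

T = A_s f_y = 2960 × 500 = 1480000 N = 1480 kN.
From C = T: a = T/(0.85 f'_c b) = 1480000/(0.85 × 52.1 × 395) = 84.61 mm.
M_n = T(d − a/2) = 1480 kN × (680 − 42.305) mm = 943.79 kN·m.

M_n ≈ 944 kN·m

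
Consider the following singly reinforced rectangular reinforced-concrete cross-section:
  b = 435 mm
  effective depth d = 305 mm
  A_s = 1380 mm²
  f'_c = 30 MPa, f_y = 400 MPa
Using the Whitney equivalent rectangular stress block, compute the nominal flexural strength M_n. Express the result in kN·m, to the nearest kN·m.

T = A_s f_y = 1380 × 400 = 552000 N = 552 kN.
From C = T: a = T/(0.85 f'_c b) = 552000/(0.85 × 30 × 435) = 49.76 mm.
M_n = T(d − a/2) = 552 kN × (305 − 24.88) mm = 154.63 kN·m.

M_n ≈ 155 kN·m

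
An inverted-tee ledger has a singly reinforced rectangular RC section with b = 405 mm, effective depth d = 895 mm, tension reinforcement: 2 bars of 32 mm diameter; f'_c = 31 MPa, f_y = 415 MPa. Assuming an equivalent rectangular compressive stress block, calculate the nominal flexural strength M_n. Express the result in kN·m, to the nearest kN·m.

M_n ≈ 576 kN·m

A_s = 2 × 804 = 1608 mm².
T = A_s f_y = 1608 × 415 = 667320 N = 667.32 kN.
From C = T: a = T/(0.85 f'_c b) = 667320/(0.85 × 31 × 405) = 62.53 mm.
M_n = T(d − a/2) = 667.32 kN × (895 − 31.265) mm = 576.39 kN·m.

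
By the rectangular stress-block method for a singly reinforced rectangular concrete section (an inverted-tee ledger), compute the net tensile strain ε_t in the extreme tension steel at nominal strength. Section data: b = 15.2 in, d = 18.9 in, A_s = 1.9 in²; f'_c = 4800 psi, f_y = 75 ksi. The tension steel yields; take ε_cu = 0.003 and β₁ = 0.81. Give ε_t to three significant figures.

a = A_s f_y/(0.85 f'_c b) = 2.298 in.
β₁ = 0.81, so c = a/β₁ = 2.298/0.81 = 2.837 in.
From the linear strain diagram with ε_cu = 0.003: ε_t = 0.003 (d − c)/c = 0.003 × (18.9 − 2.837)/2.837 = 0.0170.
Since ε_t ≥ 0.005, the section is tension-controlled.

ε_t ≈ 0.0170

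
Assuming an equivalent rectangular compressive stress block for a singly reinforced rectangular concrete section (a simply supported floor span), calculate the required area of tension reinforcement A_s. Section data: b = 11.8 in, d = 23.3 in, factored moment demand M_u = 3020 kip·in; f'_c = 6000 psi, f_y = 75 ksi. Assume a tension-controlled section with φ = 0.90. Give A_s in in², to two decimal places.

M_n = M_u/φ = 3020/0.90 = 3355.56 kip·in.
From M_n = 0.85 f'_c a b (d − a/2):
a = d − √(d² − 2M_n/(0.85 f'_c b)) = 23.3 − √(23.3² − 2 × 3355.56/(0.85 × 6 × 11.8)) = 2.530 in.
A_s = 0.85 f'_c a b / f_y = 0.85 × 6 × 2.530 × 11.8 / 75 = 2.030 in².

A_s ≈ 2.03 in²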